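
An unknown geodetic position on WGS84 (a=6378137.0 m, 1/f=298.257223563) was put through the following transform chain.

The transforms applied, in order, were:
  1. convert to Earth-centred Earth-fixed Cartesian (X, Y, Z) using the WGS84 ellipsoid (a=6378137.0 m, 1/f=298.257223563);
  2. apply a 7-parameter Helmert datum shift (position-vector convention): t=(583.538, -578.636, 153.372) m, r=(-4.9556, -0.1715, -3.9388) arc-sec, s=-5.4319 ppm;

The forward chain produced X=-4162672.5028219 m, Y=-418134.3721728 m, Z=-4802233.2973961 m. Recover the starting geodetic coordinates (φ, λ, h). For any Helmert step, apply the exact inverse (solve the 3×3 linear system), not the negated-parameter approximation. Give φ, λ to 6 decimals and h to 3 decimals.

start: X=-4162672.5028, Y=-418134.3722, Z=-4802233.2974 m
→ Helmert⁻¹: X=-4163274.6754, Y=-417522.1254, Z=-4802419.3252
→ geod (Bowring, a=6378137.000): φ=-49.12606600°, λ=-174.27312900°, h=3536.7660 m

φ=-49.126066°, λ=-174.273129°, h=3536.766 m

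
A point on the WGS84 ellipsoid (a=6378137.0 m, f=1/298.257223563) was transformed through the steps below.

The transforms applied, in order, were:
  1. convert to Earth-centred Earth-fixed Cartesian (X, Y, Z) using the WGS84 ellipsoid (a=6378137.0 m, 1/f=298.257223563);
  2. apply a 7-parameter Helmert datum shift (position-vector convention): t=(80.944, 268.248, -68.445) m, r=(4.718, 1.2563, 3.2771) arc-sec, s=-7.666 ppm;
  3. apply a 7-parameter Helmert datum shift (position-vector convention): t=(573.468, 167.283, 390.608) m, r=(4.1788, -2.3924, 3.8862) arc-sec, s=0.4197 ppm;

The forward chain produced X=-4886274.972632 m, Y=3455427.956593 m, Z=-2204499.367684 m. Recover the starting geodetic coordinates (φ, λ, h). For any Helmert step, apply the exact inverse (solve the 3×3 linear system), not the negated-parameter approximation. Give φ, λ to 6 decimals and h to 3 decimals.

φ=-20.349938°, λ=144.739031°, h=2586.470 m

start: X=-4886274.9726, Y=3455427.9566, Z=-2204499.3677 m
→ Helmert⁻¹: X=-4886806.8627, Y=3455306.6249, Z=-2204902.3722
→ Helmert⁻¹: X=-4886856.9462, Y=3455092.0698, Z=-2204959.6241
→ geod (Bowring, a=6378137.000): φ=-20.34993800°, λ=144.73903100°, h=2586.4700 m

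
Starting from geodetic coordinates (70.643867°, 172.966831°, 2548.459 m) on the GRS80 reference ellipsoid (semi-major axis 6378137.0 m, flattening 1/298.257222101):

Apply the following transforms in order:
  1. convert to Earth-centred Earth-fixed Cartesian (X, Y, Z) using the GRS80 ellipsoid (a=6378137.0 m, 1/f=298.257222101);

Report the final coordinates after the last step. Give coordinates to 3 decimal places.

X=-2105173.468 m, Y=259719.964 m, Z=5997633.197 m

start: φ=70.643867°, λ=172.966831°, h=2548.459 m
→ ECEF (a=6378137.000, f=1/298.257222101): X=-2105173.4681, Y=259719.9635, Z=5997633.1966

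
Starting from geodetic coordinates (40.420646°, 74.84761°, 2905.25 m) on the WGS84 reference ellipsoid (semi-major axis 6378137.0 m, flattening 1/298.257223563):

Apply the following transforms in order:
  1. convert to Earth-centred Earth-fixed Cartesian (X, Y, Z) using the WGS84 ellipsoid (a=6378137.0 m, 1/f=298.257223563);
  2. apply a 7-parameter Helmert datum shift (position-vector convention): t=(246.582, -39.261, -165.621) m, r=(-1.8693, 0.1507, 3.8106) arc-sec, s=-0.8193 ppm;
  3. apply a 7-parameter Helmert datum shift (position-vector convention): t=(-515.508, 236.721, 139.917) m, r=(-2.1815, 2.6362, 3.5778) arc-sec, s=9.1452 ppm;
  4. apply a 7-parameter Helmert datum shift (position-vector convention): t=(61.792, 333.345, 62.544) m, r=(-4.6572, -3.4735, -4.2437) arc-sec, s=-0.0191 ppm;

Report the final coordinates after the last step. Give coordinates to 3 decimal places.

X=1271305.481 m, Y=4696399.664 m, Z=4115416.174 m

start: φ=40.420646°, λ=74.847610°, h=2905.250 m
→ ECEF (a=6378137.000, f=1/298.257223563): X=1271587.3332, Y=4695636.7125, Z=4115539.1722
→ Helmert 7p (PV): X=1271749.1317, Y=4695654.3936, Z=4115326.6956
→ Helmert 7p (PV): X=1271216.4012, Y=4695999.6417, Z=4115438.3314
→ Helmert 7p (PV): X=1271305.4806, Y=4696399.6644, Z=4115416.1744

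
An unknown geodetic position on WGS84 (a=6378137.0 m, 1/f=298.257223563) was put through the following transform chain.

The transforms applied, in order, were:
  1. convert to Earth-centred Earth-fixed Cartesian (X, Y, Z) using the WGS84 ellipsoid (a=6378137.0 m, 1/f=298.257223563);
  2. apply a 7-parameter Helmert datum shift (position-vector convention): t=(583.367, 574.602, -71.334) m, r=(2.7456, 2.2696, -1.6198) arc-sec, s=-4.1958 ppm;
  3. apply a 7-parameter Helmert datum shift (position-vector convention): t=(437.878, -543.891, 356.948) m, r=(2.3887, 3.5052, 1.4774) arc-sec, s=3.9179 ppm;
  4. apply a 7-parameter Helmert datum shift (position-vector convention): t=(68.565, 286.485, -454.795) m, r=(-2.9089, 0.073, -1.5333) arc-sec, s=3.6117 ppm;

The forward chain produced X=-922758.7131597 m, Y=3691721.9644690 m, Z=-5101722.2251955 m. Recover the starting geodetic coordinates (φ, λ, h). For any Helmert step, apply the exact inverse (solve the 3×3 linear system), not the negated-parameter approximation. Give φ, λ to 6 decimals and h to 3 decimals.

start: X=-922758.7132, Y=3691721.9645, Z=-5101722.2252 m
→ Helmert⁻¹: X=-922849.5810, Y=3691487.2279, Z=-5101197.2725
→ Helmert⁻¹: X=-923170.7026, Y=3691964.1860, Z=-5101592.6770
→ Helmert⁻¹: X=-923730.7990, Y=3691329.9107, Z=-5101602.0476
→ geod (Bowring, a=6378137.000): φ=-53.46595100°, λ=104.04936600°, h=24.3600 m

φ=-53.465951°, λ=104.049366°, h=24.360 m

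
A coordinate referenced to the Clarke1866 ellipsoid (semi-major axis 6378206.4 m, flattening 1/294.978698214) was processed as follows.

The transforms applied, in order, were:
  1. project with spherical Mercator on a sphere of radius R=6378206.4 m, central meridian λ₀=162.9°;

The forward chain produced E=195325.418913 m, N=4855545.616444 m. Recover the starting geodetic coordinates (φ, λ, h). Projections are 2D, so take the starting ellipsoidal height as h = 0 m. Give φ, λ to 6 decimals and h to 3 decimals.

start: E=195325.4189, N=4855545.6164 m
→ merc⁻¹: φ=39.92805400°, λ=164.65461900°

φ=39.928054°, λ=164.654619°, h=0.000 m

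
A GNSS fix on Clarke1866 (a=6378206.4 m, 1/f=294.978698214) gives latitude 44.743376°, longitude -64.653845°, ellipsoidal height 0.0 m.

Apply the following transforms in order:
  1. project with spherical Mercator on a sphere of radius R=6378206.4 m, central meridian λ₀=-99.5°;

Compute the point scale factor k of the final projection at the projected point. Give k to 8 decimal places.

start: φ=44.743376°, λ=-64.653845°, h=0.000 m
→ into merc (λ₀=-99.5°): φ=44.74337600°, λ−λ₀=34.84615500°
scale k = 1.40792172

1.40792172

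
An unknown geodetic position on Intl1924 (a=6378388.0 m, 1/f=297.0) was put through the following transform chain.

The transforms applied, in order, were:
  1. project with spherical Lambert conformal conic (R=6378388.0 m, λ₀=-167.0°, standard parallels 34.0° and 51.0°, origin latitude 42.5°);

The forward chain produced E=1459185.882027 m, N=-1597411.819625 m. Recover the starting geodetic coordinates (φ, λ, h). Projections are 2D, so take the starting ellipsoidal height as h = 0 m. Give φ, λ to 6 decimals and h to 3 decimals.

start: E=1459185.8820, N=-1597411.8196 m
→ lcc⁻¹: φ=27.04313200°, λ=-152.56187000°

φ=27.043132°, λ=-152.561870°, h=0.000 m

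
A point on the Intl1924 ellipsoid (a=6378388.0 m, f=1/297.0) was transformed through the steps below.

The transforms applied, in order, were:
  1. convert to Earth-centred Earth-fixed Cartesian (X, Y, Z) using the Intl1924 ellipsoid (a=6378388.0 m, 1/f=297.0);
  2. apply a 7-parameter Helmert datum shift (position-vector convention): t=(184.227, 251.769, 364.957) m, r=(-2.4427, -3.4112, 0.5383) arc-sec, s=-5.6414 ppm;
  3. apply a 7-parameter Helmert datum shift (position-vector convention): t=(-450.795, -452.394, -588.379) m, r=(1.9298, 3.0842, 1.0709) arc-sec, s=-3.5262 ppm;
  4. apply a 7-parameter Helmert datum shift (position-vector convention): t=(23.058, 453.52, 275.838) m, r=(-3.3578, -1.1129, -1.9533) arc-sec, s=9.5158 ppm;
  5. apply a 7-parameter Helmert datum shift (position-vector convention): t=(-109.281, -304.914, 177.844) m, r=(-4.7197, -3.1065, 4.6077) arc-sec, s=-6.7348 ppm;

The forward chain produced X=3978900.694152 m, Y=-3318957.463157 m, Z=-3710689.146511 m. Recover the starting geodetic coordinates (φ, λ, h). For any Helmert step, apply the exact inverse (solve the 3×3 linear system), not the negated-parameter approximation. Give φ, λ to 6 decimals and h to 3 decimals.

φ=-35.794470°, λ=-39.830324°, h=2381.125 m

start: X=3978900.6942, Y=-3318957.4632, Z=-3710689.1465 m
→ Helmert⁻¹: X=3978906.7472, Y=-3318678.8688, Z=-3711027.8451
→ Helmert⁻¹: X=3978857.2333, Y=-3319002.7084, Z=-3711343.8656
→ Helmert⁻¹: X=3979360.3147, Y=-3318617.3935, Z=-3710678.0208
→ Helmert⁻¹: X=3979128.4994, Y=-3318854.3205, Z=-3711169.0238
→ geod (Bowring, a=6378388.000): φ=-35.79447000°, λ=-39.83032400°, h=2381.1250 m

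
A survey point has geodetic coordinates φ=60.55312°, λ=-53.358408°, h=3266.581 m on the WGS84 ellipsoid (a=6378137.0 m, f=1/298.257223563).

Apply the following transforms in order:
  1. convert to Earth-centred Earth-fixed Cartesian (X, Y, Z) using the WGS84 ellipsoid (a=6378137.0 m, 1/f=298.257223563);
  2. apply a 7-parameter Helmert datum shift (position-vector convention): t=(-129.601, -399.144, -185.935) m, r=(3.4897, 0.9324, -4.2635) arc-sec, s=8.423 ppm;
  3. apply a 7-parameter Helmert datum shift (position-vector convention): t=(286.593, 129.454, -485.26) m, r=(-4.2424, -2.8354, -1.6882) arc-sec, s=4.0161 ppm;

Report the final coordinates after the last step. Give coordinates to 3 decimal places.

start: φ=60.553120°, λ=-53.358408°, h=3266.581 m
→ ECEF (a=6378137.000, f=1/298.257223563): X=1877074.2118, Y=-2523653.2278, Z=5533877.0953
→ Helmert 7p (PV): X=1876933.2726, Y=-2524206.0540, Z=5533686.5901
→ Helmert 7p (PV): X=1877130.6752, Y=-2523988.2837, Z=5533301.2725

X=1877130.675 m, Y=-2523988.284 m, Z=5533301.273 m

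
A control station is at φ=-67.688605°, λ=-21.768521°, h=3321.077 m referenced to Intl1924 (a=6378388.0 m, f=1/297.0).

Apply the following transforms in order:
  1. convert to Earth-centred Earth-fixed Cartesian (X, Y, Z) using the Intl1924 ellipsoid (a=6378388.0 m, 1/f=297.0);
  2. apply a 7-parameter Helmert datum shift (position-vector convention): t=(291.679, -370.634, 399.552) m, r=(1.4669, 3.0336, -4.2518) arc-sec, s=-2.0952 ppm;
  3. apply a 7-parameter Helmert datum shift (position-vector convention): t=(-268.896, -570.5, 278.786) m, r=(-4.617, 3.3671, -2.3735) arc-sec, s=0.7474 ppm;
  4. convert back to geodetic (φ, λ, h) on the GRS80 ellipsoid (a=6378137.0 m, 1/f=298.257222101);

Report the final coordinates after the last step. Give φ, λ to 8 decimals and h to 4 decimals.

start: φ=-67.688605°, λ=-21.768521°, h=3321.077 m
→ ECEF (a=6378388.000, f=1/297.0): X=2256483.4631, Y=-901091.2406, Z=-5881203.0222
→ Helmert 7p (PV): X=2256665.3434, Y=-901464.6747, Z=-5880830.7430
→ Helmert 7p (PV): X=2256291.7611, Y=-902193.4518, Z=-5880573.0122
→ geod (Bowring, a=6378137.000): φ=-67.68396995°, λ=-21.79433275°, h=2998.7812 m

φ=-67.68396995°, λ=-21.79433275°, h=2998.7812 m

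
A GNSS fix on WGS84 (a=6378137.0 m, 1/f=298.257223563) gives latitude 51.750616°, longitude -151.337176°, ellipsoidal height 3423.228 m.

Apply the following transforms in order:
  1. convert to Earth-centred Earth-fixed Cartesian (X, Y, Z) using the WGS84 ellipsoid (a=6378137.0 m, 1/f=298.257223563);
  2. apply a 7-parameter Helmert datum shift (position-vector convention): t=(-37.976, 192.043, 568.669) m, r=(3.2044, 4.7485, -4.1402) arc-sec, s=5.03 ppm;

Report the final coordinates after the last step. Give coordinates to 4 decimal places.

start: φ=51.750616°, λ=-151.337176°, h=3423.228 m
→ ECEF (a=6378137.000, f=1/298.257223563): X=-3473773.7737, Y=-1898907.1011, Z=4988360.9621
→ Helmert 7p (PV): X=-3473752.4988, Y=-1898732.3792, Z=4989005.1937

X=-3473752.4988 m, Y=-1898732.3792 m, Z=4989005.1937 m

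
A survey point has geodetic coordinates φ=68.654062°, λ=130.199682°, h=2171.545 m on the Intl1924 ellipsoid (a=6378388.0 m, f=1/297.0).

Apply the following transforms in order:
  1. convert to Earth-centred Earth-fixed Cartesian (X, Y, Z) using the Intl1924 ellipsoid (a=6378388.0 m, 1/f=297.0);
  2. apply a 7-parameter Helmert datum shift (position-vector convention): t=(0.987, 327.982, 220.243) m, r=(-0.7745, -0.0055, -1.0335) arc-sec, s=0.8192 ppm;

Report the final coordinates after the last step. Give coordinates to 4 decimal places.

start: φ=68.654062°, λ=130.199682°, h=2171.545 m
→ ECEF (a=6378388.000, f=1/297.0): X=-1503462.1328, Y=1779127.2086, Z=5920195.4022
→ Helmert 7p (PV): X=-1503453.6209, Y=1779486.4109, Z=5920413.7745

X=-1503453.6209 m, Y=1779486.4109 m, Z=5920413.7745 m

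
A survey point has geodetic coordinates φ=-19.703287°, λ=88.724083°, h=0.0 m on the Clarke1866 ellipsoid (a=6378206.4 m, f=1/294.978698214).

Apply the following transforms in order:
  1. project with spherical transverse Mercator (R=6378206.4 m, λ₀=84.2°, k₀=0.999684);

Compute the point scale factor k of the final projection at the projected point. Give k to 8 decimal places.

start: φ=-19.703287°, λ=88.724083°, h=0.000 m
→ into tm (λ₀=84.2°): φ=-19.70328700°, λ−λ₀=4.52408300°
scale k = 1.00245185

1.00245185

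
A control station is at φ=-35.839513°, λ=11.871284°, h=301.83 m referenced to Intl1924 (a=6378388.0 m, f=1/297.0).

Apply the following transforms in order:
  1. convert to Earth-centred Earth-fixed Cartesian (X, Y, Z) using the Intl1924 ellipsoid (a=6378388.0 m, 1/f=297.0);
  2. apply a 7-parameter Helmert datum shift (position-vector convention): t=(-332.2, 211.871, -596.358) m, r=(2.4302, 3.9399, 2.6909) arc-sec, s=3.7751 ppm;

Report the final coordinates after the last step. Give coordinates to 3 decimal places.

X=5065798.203 m, Y=1065289.116 m, Z=-3714700.431 m

start: φ=-35.839513°, λ=11.871284°, h=301.830 m
→ ECEF (a=6378388.000, f=1/297.0): X=5066196.1134, Y=1064963.3729, Z=-3714005.8286
→ Helmert 7p (PV): X=5065798.2033, Y=1065289.1157, Z=-3714700.4306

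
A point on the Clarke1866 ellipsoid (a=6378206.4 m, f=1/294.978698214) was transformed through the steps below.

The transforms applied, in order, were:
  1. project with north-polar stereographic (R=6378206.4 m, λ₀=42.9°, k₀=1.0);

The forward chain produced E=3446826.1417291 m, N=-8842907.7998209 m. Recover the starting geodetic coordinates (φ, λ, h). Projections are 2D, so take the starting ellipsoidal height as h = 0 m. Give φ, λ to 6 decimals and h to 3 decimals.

start: E=3446826.1417, N=-8842907.7998 m
→ stereo⁻¹: φ=16.70062400°, λ=64.19505300°

φ=16.700624°, λ=64.195053°, h=0.000 m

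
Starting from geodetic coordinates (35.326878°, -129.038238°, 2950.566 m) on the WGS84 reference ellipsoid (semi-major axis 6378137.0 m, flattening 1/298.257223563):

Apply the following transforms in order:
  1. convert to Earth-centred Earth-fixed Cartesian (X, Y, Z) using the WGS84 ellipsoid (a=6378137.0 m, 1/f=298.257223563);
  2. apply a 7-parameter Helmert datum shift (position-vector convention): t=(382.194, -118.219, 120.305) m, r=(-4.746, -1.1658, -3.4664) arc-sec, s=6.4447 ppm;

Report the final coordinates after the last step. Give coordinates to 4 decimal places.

X=-3282415.7944 m, Y=-4048259.7212 m, Z=3669438.6548 m

start: φ=35.326878°, λ=-129.038238°, h=2950.566 m
→ ECEF (a=6378137.000, f=1/298.257223563): X=-3282688.0604, Y=-4048255.0068, Z=3669220.1085
→ Helmert 7p (PV): X=-3282415.7944, Y=-4048259.7212, Z=3669438.6548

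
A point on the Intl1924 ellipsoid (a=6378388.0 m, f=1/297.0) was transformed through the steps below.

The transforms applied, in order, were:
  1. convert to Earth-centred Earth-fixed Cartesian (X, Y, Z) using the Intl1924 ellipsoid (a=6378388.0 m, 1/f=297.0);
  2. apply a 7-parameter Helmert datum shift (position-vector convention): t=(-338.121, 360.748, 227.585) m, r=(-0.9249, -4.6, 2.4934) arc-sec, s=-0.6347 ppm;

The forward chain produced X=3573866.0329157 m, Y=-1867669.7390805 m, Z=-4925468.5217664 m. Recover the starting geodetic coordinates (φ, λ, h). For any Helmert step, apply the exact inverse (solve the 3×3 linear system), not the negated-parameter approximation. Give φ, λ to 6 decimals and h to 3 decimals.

φ=-50.881574°, λ=-27.594612°, h=578.257 m

start: X=3573866.0329, Y=-1867669.7391, Z=-4925468.5218 m
→ Helmert⁻¹: X=3574073.9887, Y=-1868052.7899, Z=-4925787.3165
→ geod (Bowring, a=6378388.000): φ=-50.88157400°, λ=-27.59461200°, h=578.2570 m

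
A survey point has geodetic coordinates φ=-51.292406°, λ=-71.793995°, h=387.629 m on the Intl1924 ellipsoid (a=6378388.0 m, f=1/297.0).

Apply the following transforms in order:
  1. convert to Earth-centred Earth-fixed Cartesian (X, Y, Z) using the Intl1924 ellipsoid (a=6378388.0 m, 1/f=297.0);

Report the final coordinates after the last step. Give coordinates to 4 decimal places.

X=1248841.8142 m, Y=-3797032.6803 m, Z=-4954351.3046 m

start: φ=-51.292406°, λ=-71.793995°, h=387.629 m
→ ECEF (a=6378388.000, f=1/297.0): X=1248841.8142, Y=-3797032.6803, Z=-4954351.3046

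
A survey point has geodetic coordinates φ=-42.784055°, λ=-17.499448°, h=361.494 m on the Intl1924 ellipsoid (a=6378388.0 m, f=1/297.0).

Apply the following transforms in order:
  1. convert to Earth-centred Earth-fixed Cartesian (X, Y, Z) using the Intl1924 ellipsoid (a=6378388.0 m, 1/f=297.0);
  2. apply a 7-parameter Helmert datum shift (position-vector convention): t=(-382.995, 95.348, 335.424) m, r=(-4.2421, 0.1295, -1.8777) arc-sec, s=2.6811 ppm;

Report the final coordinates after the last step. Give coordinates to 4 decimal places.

X=4471378.3418 m, Y=-1409932.4749 m, Z=-4309896.7367 m

start: φ=-42.784055°, λ=-17.499448°, h=361.494 m
→ ECEF (a=6378388.000, f=1/297.0): X=4471764.8885, Y=-1409894.6887, Z=-4310246.7934
→ Helmert 7p (PV): X=4471378.3418, Y=-1409932.4749, Z=-4309896.7367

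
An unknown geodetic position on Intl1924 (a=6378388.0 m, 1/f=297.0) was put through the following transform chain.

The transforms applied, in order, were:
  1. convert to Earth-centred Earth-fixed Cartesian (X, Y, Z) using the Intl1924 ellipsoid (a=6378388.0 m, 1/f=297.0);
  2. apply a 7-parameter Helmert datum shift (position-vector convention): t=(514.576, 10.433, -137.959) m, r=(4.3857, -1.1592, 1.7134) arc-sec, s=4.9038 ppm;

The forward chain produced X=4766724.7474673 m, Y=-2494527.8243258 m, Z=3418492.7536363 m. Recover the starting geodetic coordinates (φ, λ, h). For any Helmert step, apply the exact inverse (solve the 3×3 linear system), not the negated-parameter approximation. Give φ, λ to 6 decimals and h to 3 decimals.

φ=32.610872°, λ=-27.626348°, h=1674.493 m

start: X=4766724.7475, Y=-2494527.8243, Z=3418492.7536 m
→ Helmert⁻¹: X=4766185.2904, Y=-2494492.9277, Z=3418640.2018
→ geod (Bowring, a=6378388.000): φ=32.61087200°, λ=-27.62634800°, h=1674.4930 m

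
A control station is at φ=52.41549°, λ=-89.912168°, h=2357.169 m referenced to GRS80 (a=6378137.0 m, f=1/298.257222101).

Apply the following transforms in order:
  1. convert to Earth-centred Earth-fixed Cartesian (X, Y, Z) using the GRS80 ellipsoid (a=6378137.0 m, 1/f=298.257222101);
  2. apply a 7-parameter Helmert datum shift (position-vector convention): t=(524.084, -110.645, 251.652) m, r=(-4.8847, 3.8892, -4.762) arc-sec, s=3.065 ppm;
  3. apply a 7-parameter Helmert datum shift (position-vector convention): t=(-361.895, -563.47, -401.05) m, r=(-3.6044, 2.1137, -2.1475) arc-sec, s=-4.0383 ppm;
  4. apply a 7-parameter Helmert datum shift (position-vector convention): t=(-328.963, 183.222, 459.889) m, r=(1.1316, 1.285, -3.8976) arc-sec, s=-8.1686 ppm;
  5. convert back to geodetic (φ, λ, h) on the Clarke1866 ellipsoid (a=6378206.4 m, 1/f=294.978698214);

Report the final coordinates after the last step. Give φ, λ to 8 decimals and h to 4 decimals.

start: φ=52.415490°, λ=-89.912168°, h=2357.169 m
→ ECEF (a=6378137.000, f=1/298.257222101): X=5978.3236, Y=-3899859.3096, Z=5033002.2795
→ Helmert 7p (PV): X=6507.2897, Y=-3899862.8553, Z=5033361.6005
→ Helmert 7p (PV): X=6156.3449, Y=-3900322.6885, Z=5033008.3060
→ Helmert 7p (PV): X=5784.9860, Y=-3900135.3343, Z=5033405.6464
→ geod (Bowring, a=6378206.400): φ=52.41780486°, λ=-89.91501448°, h=2924.8205 m

φ=52.41780486°, λ=-89.91501448°, h=2924.8205 m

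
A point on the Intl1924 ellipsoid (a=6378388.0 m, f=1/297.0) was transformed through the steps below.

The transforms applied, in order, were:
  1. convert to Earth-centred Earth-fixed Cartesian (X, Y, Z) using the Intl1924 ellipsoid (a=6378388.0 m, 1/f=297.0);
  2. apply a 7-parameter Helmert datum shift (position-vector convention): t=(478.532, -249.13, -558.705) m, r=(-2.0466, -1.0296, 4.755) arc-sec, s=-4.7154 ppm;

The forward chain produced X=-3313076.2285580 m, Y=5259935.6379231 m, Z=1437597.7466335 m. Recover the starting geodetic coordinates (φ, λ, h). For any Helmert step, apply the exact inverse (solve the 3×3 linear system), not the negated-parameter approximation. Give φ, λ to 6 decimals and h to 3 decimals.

φ=13.110942°, λ=122.206801°, h=3763.567 m

start: X=-3313076.2286, Y=5259935.6379, Z=1437597.7466 m
→ Helmert⁻¹: X=-3313441.9418, Y=5260271.6859, Z=1438231.9661
→ geod (Bowring, a=6378388.000): φ=13.11094200°, λ=122.20680100°, h=3763.5670 m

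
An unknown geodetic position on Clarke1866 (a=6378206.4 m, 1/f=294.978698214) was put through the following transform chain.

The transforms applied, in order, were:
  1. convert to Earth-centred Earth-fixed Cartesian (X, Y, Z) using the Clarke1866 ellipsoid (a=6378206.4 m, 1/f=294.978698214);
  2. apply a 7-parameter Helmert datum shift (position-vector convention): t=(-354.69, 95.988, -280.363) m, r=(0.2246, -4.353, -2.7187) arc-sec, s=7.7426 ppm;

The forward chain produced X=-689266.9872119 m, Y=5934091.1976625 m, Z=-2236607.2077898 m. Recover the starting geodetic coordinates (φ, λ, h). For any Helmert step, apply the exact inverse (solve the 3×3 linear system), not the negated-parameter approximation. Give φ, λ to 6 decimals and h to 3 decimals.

φ=-20.651473°, λ=96.623365°, h=3132.894 m

start: X=-689266.9872, Y=5934091.1977, Z=-2236607.2078 m
→ Helmert⁻¹: X=-689032.3711, Y=5933937.7485, Z=-2236301.4501
→ geod (Bowring, a=6378206.400): φ=-20.65147300°, λ=96.62336500°, h=3132.8940 m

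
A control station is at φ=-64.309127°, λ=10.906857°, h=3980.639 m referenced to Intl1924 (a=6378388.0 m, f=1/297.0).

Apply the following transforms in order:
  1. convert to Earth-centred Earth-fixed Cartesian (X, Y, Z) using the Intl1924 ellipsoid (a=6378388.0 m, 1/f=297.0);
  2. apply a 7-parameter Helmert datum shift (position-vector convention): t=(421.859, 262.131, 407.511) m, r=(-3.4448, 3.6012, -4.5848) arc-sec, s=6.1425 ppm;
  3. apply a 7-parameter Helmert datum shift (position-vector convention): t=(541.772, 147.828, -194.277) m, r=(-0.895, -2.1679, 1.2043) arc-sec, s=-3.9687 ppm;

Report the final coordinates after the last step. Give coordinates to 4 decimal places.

X=2725255.9565 m, Y=525204.9455 m, Z=-5728282.8722 m

start: φ=-64.309127°, λ=10.906857°, h=3980.639 m
→ ECEF (a=6378388.000, f=1/297.0): X=2724317.6120, Y=524959.0188, Z=-5728453.6793
→ Helmert 7p (PV): X=2724667.8595, Y=525068.1479, Z=-5728137.6871
→ Helmert 7p (PV): X=2725255.9565, Y=525204.9455, Z=-5728282.8722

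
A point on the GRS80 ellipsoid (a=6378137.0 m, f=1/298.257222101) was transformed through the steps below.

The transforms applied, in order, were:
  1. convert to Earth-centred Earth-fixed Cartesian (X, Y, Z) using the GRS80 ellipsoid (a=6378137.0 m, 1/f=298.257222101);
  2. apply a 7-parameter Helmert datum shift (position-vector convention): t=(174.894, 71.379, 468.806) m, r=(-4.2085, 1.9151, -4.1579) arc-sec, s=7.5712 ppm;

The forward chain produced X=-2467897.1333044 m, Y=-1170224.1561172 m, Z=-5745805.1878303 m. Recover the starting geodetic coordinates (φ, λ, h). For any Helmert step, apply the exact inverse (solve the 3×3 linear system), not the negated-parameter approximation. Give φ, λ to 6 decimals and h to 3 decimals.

φ=-64.725873°, λ=-154.631497°, h=1714.023 m

start: X=-2467897.1333, Y=-1170224.1561, Z=-5745805.1878 m
→ Helmert⁻¹: X=-2467976.3996, Y=-1170219.1808, Z=-5746277.2787
→ geod (Bowring, a=6378137.000): φ=-64.72587300°, λ=-154.63149700°, h=1714.0230 m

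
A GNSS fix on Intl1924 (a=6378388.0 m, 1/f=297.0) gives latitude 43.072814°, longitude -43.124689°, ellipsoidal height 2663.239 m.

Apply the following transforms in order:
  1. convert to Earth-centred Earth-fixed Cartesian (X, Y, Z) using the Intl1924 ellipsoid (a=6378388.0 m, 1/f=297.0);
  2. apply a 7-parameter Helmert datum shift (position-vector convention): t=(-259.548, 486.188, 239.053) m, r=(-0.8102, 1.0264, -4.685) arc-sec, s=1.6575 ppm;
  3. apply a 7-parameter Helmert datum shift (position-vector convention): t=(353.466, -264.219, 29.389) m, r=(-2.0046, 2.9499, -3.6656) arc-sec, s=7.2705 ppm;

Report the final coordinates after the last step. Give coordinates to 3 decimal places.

start: φ=43.072814°, λ=-43.124689°, h=2663.239 m
→ ECEF (a=6378388.000, f=1/297.0): X=3407455.4348, Y=-3191395.5637, Z=4335308.8745
→ Helmert 7p (PV): X=3407150.6198, Y=-3190975.0319, Z=4335550.6930
→ Helmert 7p (PV): X=3407534.1546, Y=-3191280.8652, Z=4335593.8878

X=3407534.155 m, Y=-3191280.865 m, Z=4335593.888 m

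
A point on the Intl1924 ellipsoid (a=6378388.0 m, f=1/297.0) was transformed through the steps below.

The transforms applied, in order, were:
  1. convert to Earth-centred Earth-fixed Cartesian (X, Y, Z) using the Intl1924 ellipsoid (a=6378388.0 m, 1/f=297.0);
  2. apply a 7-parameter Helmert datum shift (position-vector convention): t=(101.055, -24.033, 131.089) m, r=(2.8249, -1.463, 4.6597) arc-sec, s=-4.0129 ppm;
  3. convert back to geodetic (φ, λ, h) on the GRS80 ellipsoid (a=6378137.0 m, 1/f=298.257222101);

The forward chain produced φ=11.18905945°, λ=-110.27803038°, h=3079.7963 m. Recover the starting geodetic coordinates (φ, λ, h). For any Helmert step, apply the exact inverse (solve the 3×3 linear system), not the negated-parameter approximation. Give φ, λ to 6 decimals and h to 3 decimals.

φ=11.189071°, λ=-110.280247°, h=2844.759 m

start: φ=11.189059°, λ=-110.278030°, h=3079.796 m
→ ECEF (a=6378137.000, f=1/298.257222101): X=-2169812.8033, Y=-5872685.7015, Z=1230125.8211
→ Helmert⁻¹: X=-2170046.5087, Y=-5872619.3650, Z=1230095.4881
→ geod (Bowring, a=6378388.000): φ=11.18907100°, λ=-110.28024700°, h=2844.7590 m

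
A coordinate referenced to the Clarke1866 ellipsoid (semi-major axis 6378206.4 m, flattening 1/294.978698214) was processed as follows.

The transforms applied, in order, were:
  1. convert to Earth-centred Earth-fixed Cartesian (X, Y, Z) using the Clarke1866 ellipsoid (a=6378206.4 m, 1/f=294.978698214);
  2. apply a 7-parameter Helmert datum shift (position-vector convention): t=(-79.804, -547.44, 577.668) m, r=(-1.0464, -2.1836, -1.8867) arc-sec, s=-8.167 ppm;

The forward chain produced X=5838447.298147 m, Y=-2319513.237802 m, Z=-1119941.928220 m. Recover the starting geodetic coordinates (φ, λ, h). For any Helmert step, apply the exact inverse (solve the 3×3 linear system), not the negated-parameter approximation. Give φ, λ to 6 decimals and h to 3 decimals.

start: X=5838447.2981, Y=-2319513.2378, Z=-1119941.9282 m
→ Helmert⁻¹: X=5838584.1338, Y=-2318925.6466, Z=-1120602.3212
→ geod (Bowring, a=6378206.400): φ=-10.18128600°, λ=-21.66162000°, h=3860.8870 m

φ=-10.181286°, λ=-21.661620°, h=3860.887 m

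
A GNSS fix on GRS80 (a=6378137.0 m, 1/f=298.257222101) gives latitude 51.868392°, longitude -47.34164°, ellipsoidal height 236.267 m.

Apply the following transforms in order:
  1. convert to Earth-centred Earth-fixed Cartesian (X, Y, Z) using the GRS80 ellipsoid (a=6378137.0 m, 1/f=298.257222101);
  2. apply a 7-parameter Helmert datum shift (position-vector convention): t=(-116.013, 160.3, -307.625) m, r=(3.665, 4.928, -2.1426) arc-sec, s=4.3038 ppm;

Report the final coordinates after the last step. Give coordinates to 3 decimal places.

start: φ=51.868392°, λ=-47.341640°, h=236.267 m
→ ECEF (a=6378137.000, f=1/298.257222101): X=2674340.2306, Y=-2902384.1911, Z=4993960.5024
→ Helmert 7p (PV): X=2674324.8927, Y=-2902352.8977, Z=4993558.9048

X=2674324.893 m, Y=-2902352.898 m, Z=4993558.905 m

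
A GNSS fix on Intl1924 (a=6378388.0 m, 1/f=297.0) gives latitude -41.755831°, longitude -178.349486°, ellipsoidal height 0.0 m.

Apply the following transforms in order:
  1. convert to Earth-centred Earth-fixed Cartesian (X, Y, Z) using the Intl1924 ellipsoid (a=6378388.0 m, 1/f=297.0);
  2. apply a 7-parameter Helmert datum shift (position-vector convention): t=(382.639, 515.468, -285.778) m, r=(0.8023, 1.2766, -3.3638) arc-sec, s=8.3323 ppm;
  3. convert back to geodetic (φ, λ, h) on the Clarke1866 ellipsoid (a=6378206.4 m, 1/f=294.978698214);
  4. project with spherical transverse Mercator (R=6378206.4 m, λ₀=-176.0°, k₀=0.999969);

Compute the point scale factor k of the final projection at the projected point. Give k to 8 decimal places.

1.00043973

start: φ=-41.755831°, λ=-178.349486°, h=0.000 m
→ ECEF (a=6378388.000, f=1/297.0): X=-4763343.2622, Y=-137255.1390, Z=-4225483.6107
→ Helmert 7p (PV): X=-4763028.7035, Y=-136646.6968, Z=-4225775.6494
→ geod (Bowring, a=6378206.400): φ=-41.76109298°, λ=-178.35669013°, h=193.3771 m
→ into tm (λ₀=-176.0°): φ=-41.76109298°, λ−λ₀=-2.35669013°
scale k = 1.00043973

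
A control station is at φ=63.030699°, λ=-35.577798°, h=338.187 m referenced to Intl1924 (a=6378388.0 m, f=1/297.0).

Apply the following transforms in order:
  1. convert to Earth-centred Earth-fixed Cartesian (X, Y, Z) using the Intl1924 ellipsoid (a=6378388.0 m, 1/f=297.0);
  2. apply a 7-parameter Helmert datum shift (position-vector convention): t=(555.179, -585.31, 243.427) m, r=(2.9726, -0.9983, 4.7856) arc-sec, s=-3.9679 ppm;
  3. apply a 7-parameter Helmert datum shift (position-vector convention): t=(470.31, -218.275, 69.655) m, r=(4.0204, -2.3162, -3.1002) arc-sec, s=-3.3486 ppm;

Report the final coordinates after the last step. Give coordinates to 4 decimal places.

X=2360057.0623 m, Y=-1688549.9579 m, Z=5662210.0141 m

start: φ=63.030699°, λ=-35.577798°, h=338.187 m
→ ECEF (a=6378388.000, f=1/297.0): X=2359126.0404, Y=-1687586.0294, Z=5661957.6691
→ Helmert 7p (PV): X=2359683.6094, Y=-1688191.5062, Z=5662165.7272
→ Helmert 7p (PV): X=2360057.0623, Y=-1688549.9579, Z=5662210.0141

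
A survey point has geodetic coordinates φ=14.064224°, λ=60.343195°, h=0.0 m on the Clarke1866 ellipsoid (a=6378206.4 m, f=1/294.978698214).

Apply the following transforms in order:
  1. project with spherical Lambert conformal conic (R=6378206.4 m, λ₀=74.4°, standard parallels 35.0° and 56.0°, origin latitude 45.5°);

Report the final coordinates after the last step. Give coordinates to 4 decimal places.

start: φ=14.064224°, λ=60.343195°, h=0.000 m
→ lcc (R=6378206.4, λ₀=74.4°): E=-1704954.2303, N=-3460129.5587

E=-1704954.2303 m, N=-3460129.5587 m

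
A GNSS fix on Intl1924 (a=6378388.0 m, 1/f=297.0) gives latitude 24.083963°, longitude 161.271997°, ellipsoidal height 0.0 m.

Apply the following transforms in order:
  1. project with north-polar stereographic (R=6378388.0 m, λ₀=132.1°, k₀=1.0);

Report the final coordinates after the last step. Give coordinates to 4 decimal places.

start: φ=24.083963°, λ=161.271997°, h=0.000 m
→ stereo (R=6378388.0, λ₀=132.1°): E=4031589.4840, N=-7221966.0688

E=4031589.4840 m, N=-7221966.0688 m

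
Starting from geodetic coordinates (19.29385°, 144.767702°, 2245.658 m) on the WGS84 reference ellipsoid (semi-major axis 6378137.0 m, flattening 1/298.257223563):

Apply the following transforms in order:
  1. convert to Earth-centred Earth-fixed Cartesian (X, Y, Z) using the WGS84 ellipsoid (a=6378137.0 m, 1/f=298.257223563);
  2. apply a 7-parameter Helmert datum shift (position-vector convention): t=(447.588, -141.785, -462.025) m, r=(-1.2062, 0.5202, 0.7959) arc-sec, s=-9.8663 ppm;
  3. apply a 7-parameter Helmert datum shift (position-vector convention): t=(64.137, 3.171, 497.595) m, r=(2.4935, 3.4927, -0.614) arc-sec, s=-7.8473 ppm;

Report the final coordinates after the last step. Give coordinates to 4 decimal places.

start: φ=19.293850°, λ=144.767702°, h=2245.658 m
→ ECEF (a=6378137.000, f=1/298.257223563): X=-4920717.5175, Y=3475340.1796, Z=2094819.4120
→ Helmert 7p (PV): X=-4920229.5071, Y=3475157.3688, Z=2094328.8058
→ Helmert 7p (PV): X=-4920080.9517, Y=3475122.5976, Z=2094935.2903

X=-4920080.9517 m, Y=3475122.5976 m, Z=2094935.2903 m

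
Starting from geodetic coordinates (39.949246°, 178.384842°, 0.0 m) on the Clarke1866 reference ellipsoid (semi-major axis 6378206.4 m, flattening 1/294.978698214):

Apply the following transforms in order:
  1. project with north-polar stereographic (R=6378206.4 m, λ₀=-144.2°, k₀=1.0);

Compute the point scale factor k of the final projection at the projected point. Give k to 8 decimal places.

start: φ=39.949246°, λ=178.384842°, h=0.000 m
→ into stereo (λ₀=-144.2°): φ=39.94924600°, λ−λ₀=-37.41515800°
scale k = 1.21794611

1.21794611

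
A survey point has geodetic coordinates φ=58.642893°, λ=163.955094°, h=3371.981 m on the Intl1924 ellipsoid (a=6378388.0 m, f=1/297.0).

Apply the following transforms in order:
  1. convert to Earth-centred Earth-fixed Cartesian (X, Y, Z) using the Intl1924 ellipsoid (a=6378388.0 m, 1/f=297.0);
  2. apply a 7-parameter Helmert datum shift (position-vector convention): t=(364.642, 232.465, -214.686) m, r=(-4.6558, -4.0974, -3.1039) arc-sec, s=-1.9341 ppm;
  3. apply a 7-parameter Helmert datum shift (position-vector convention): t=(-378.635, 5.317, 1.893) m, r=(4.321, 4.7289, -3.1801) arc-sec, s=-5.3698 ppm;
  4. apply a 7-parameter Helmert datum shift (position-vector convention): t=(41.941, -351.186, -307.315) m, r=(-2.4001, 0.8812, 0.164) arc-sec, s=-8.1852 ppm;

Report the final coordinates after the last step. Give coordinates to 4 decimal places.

X=-3199218.9425 m, Y=920156.2575 m, Z=5425744.2002 m

start: φ=58.642893°, λ=163.955094°, h=3371.981 m
→ ECEF (a=6378388.000, f=1/297.0): X=-3199363.5368, Y=920117.0435, Z=5426337.0926
→ Helmert 7p (PV): X=-3199086.6536, Y=920518.3561, Z=5426027.5883
→ Helmert 7p (PV): X=-3199309.5197, Y=920454.3838, Z=5426092.9713
→ Helmert 7p (PV): X=-3199218.9425, Y=920156.2575, Z=5425744.2002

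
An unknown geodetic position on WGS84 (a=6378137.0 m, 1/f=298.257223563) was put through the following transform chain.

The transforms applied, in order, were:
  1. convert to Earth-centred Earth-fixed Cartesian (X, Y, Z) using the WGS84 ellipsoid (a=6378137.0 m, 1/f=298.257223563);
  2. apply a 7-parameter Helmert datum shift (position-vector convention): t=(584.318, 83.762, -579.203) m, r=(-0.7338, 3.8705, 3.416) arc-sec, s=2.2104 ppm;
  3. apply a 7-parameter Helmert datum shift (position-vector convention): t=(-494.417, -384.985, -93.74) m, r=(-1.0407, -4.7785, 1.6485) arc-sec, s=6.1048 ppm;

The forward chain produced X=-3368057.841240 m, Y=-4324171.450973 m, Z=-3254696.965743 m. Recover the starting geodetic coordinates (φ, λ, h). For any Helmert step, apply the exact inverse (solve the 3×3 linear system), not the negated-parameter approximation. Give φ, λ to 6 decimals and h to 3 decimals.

φ=-30.867111°, λ=-127.919082°, h=1488.002 m

start: X=-3368057.8412, Y=-4324171.4510, Z=-3254696.9657 m
→ Helmert⁻¹: X=-3367652.8189, Y=-4323716.7349, Z=-3254527.1545
→ Helmert⁻¹: X=-3368240.2373, Y=-4323723.5810, Z=-3254019.3449
→ geod (Bowring, a=6378137.000): φ=-30.86711100°, λ=-127.91908200°, h=1488.0020 m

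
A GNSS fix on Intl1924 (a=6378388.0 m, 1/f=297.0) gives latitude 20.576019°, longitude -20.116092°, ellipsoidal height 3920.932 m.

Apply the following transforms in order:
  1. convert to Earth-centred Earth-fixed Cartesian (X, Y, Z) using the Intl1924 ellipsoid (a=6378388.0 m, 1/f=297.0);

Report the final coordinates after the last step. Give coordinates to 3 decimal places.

X=5612991.392 m, Y=-2055850.916 m, Z=2228916.332 m

start: φ=20.576019°, λ=-20.116092°, h=3920.932 m
→ ECEF (a=6378388.000, f=1/297.0): X=5612991.3918, Y=-2055850.9157, Z=2228916.3319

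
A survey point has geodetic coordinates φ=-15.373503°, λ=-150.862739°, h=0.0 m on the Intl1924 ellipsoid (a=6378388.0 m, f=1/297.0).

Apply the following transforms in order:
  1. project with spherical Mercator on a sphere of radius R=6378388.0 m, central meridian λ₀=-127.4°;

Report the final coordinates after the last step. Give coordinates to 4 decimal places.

start: φ=-15.373503°, λ=-150.862739°, h=0.000 m
→ merc (R=6378388.0, λ₀=-127.4°): E=-2611962.9431, N=-1732351.1361

E=-2611962.9431 m, N=-1732351.1361 m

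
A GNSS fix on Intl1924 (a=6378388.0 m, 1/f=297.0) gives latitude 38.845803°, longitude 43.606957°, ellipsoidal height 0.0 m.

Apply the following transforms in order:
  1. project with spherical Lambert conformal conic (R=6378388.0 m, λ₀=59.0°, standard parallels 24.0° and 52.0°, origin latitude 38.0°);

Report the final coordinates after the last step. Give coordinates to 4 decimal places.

E=-1288823.9859 m, N=199285.8860 m

start: φ=38.845803°, λ=43.606957°, h=0.000 m
→ lcc (R=6378388.0, λ₀=59.0°): E=-1288823.9859, N=199285.8860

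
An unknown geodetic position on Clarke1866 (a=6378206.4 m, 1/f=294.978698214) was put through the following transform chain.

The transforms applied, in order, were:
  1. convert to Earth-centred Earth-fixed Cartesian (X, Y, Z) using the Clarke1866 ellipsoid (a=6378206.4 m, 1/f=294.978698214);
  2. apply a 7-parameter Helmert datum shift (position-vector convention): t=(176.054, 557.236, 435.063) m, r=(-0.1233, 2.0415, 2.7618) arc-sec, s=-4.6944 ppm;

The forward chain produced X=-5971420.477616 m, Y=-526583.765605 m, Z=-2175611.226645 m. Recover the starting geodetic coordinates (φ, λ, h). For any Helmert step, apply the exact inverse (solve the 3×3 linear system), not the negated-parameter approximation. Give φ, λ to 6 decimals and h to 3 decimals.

φ=-20.075949°, λ=-174.956069°, h=1892.638 m

start: X=-5971420.4776, Y=-526583.7656, Z=-2175611.2266 m
→ Helmert⁻¹: X=-5971610.0839, Y=-527062.2180, Z=-2176115.9238
→ geod (Bowring, a=6378206.400): φ=-20.07594900°, λ=-174.95606900°, h=1892.6380 m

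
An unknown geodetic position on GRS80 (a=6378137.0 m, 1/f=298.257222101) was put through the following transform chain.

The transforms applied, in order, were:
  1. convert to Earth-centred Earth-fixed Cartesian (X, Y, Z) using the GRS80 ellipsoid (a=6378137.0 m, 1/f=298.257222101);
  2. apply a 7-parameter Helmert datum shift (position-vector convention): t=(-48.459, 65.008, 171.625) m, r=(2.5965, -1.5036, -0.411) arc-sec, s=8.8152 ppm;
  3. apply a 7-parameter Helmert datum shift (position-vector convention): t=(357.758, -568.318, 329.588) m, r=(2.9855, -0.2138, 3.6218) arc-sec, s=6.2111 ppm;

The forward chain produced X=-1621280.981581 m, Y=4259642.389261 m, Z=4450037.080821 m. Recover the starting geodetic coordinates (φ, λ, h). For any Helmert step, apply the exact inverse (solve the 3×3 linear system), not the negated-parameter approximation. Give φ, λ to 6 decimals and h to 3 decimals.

start: X=-1621280.9816, Y=4259642.3893, Z=4450037.0808 m
→ Helmert⁻¹: X=-1621549.2492, Y=4260277.1239, Z=4449619.8725
→ Helmert⁻¹: X=-1621462.5509, Y=4260227.3402, Z=4449367.2164
→ geod (Bowring, a=6378137.000): φ=44.49905300°, λ=110.83706000°, h=2217.2780 m

φ=44.499053°, λ=110.837060°, h=2217.278 m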